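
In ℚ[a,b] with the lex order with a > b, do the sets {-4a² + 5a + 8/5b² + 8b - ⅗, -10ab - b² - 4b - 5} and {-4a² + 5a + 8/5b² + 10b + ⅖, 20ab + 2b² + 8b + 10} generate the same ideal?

No, the ideals differ.

Equality of ideals is decidable: compute both reduced Gröbner bases (unique for the ordering) and check whether they agree.
Buchberger on the first generating set:
f_1 = -4a² + 5a + 8/5b² + 8b - ⅗, LT = a².
f_2 = -10ab - b² - 4b - 5, LT = ab.

S(f_1,f_2): lcm = a²b. S = -1/10ab² - 33/20ab - ½a - ⅖b³ - 2b² + 3/20b.
  leading term ab²: subtract (1/100b)·f_2 from -1/10ab² - 33/20ab - ½a - ⅖b³ - 2b² + 3/20b → -33/20ab - ½a - 39/100b³ - 49/25b² + ⅕b
  leading term ab: subtract (33/200)·f_2 from -33/20ab - ½a - 39/100b³ - 49/25b² + ⅕b → -½a - 39/100b³ - 359/200b² + 43/50b + 33/40
  leading term a: no divisor's leading term divides it; move -½a to the remainder.
  leading term b³: no divisor's leading term divides it; move -39/100b³ to the remainder.
  leading term b²: no divisor's leading term divides it; move -359/200b² to the remainder.
  leading term b: no divisor's leading term divides it; move 43/50b to the remainder.
  leading term 1: no divisor's leading term divides it; move 33/40 to the remainder.
  remainder -½a - 39/100b³ - 359/200b² + 43/50b + 33/40 ≠ 0; add g_3 = -½a - 39/100b³ - 359/200b² + 43/50b + 33/40 to the basis.

S(f_1,g_3): lcm = a². S = -39/50ab³ - 359/100ab² + 43/25ab + ⅖a - ⅖b² - 2b + 3/20.
  leading term ab³: subtract (39/500b²)·f_2 from -39/50ab³ - 359/100ab² + 43/25ab + ⅖a - ⅖b² - 2b + 3/20 → -359/100ab² + 43/25ab + ⅖a + 39/500b⁴ + 39/125b³ - 1/100b² - 2b + 3/20
  leading term ab²: subtract (359/1000b)·f_2 from -359/100ab² + 43/25ab + ⅖a + 39/500b⁴ + 39/125b³ - 1/100b² - 2b + 3/20 → 43/25ab + ⅖a + 39/500b⁴ + 671/1000b³ + 713/500b² - 41/200b + 3/20
  leading term ab: subtract (-43/250)·f_2 from 43/25ab + ⅖a + 39/500b⁴ + 671/1000b³ + 713/500b² - 41/200b + 3/20 → ⅖a + 39/500b⁴ + 671/1000b³ + 627/500b² - 893/1000b - 71/100
  leading term a: subtract (-⅘)·g_3 from ⅖a + 39/500b⁴ + 671/1000b³ + 627/500b² - 893/1000b - 71/100 → 39/500b⁴ + 359/1000b³ - 91/500b² - 41/200b - 1/20
  leading term b⁴: no divisor's leading term divides it; move 39/500b⁴ to the remainder.
  leading term b³: no divisor's leading term divides it; move 359/1000b³ to the remainder.
  leading term b²: no divisor's leading term divides it; move -91/500b² to the remainder.
  leading term b: no divisor's leading term divides it; move -41/200b to the remainder.
  leading term 1: no divisor's leading term divides it; move -1/20 to the remainder.
  remainder 39/500b⁴ + 359/1000b³ - 91/500b² - 41/200b - 1/20 ≠ 0; add g_4 = 39/500b⁴ + 359/1000b³ - 91/500b² - 41/200b - 1/20 to the basis.

The other S-polynomials (S(f_2,g_3), S(f_1,g_4), S(f_2,g_4), S(g_3,g_4)) all reduce to 0 modulo the current basis, so we have a Gröbner basis.
Inter-reduce: drop elements whose leading term is divisible by another's, tail-reduce, and make monic.
Reduced Gröbner basis: {a + 39/50b³ + 359/100b² - 43/25b - 33/20, b⁴ + 359/78b³ - 7/3b² - 205/78b - 25/39}.

Buchberger on the second generating set:
h_1 = -4a² + 5a + 8/5b² + 10b + ⅖, LT = a².
h_2 = 20ab + 2b² + 8b + 10, LT = ab.

S(h_1,h_2): lcm = a²b. S = -1/10ab² - 33/20ab - ½a - ⅖b³ - 5/2b² - 1/10b.
  leading term ab²: subtract (-1/200b)·h_2 from -1/10ab² - 33/20ab - ½a - ⅖b³ - 5/2b² - 1/10b → -33/20ab - ½a - 39/100b³ - 123/50b² - 1/20b
  leading term ab: subtract (-33/400)·h_2 from -33/20ab - ½a - 39/100b³ - 123/50b² - 1/20b → -½a - 39/100b³ - 459/200b² + 61/100b + 33/40
  leading term a: no divisor's leading term divides it; move -½a to the remainder.
  leading term b³: no divisor's leading term divides it; move -39/100b³ to the remainder.
  leading term b²: no divisor's leading term divides it; move -459/200b² to the remainder.
  leading term b: no divisor's leading term divides it; move 61/100b to the remainder.
  leading term 1: no divisor's leading term divides it; move 33/40 to the remainder.
  remainder -½a - 39/100b³ - 459/200b² + 61/100b + 33/40 ≠ 0; add k_3 = -½a - 39/100b³ - 459/200b² + 61/100b + 33/40 to the basis.

S(h_1,k_3): lcm = a². S = -39/50ab³ - 459/100ab² + 61/50ab + ⅖a - ⅖b² - 5/2b - 1/10.
  leading term ab³: subtract (-39/1000b²)·h_2 from -39/50ab³ - 459/100ab² + 61/50ab + ⅖a - ⅖b² - 5/2b - 1/10 → -459/100ab² + 61/50ab + ⅖a + 39/500b⁴ + 39/125b³ - 1/100b² - 5/2b - 1/10
  leading term ab²: subtract (-459/2000b)·h_2 from -459/100ab² + 61/50ab + ⅖a + 39/500b⁴ + 39/125b³ - 1/100b² - 5/2b - 1/10 → 61/50ab + ⅖a + 39/500b⁴ + 771/1000b³ + 913/500b² - 41/200b - 1/10
  leading term ab: subtract (61/1000)·h_2 from 61/50ab + ⅖a + 39/500b⁴ + 771/1000b³ + 913/500b² - 41/200b - 1/10 → ⅖a + 39/500b⁴ + 771/1000b³ + 213/125b² - 693/1000b - 71/100
  leading term a: subtract (-⅘)·k_3 from ⅖a + 39/500b⁴ + 771/1000b³ + 213/125b² - 693/1000b - 71/100 → 39/500b⁴ + 459/1000b³ - 33/250b² - 41/200b - 1/20
  leading term b⁴: no divisor's leading term divides it; move 39/500b⁴ to the remainder.
  leading term b³: no divisor's leading term divides it; move 459/1000b³ to the remainder.
  leading term b²: no divisor's leading term divides it; move -33/250b² to the remainder.
  leading term b: no divisor's leading term divides it; move -41/200b to the remainder.
  leading term 1: no divisor's leading term divides it; move -1/20 to the remainder.
  remainder 39/500b⁴ + 459/1000b³ - 33/250b² - 41/200b - 1/20 ≠ 0; add k_4 = 39/500b⁴ + 459/1000b³ - 33/250b² - 41/200b - 1/20 to the basis.

The other S-polynomials (S(h_2,k_3), S(h_1,k_4), S(h_2,k_4), S(k_3,k_4)) all reduce to 0 modulo the current basis, so we have a Gröbner basis.
Inter-reduce: drop elements whose leading term is divisible by another's, tail-reduce, and make monic.
Reduced Gröbner basis: {a + 39/50b³ + 459/100b² - 61/50b - 33/20, b⁴ + 153/26b³ - 22/13b² - 205/78b - 25/39}.

Since the reduced bases disagree, the two ideals are not the same.
The choice of monomial ordering does not affect the verdict — as long as both bases are computed under the same ordering, their equality decides ideal equality.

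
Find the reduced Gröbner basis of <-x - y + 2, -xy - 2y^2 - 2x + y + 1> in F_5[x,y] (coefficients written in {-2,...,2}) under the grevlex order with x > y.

G = {y^2 - y - 2, x + y - 2}

This is the nonlinear analogue of row-reducing a linear system.

f_1 = -x - y + 2, LT = x.
f_2 = -xy - 2y^2 - 2x + y + 1, LT = xy.

S(f_1,f_2): lcm = xy. S = -y^2 - 2x - y + 1.
  leading term y^2: no divisor's leading term divides it; move -y^2 to the remainder.
  leading term x: subtract (2)·f_1 from -2x - y + 1 → y + 2
  leading term y: no divisor's leading term divides it; move y to the remainder.
  leading term 1: no divisor's leading term divides it; move 2 to the remainder.
  remainder -y^2 + y + 2 ≠ 0; add g_3 = -y^2 + y + 2 to the basis.

The other S-polynomials (S(f_1,g_3), S(f_2,g_3)) all reduce to 0 modulo the current basis, so we have a Gröbner basis.
Inter-reduce: drop elements whose leading term is divisible by another's, tail-reduce, and make monic.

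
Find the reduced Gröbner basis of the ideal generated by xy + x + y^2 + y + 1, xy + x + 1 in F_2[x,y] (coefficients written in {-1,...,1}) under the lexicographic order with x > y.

G = {x + 1, y}

f_1 = xy + x + y^2 + y + 1, LT = xy.
f_2 = xy + x + 1, LT = xy.

S(f_1,f_2): lcm = xy. S = y^2 + y.
  leading term y^2: no divisor's leading term divides it; move y^2 to the remainder.
  leading term y: no divisor's leading term divides it; move y to the remainder.
  remainder y^2 + y ≠ 0; add g_3 = y^2 + y to the basis.

S(f_1,g_3): lcm = xy^2. S = y^3 + y^2 + y.
  leading term y^3: subtract (y)·g_3 from y^3 + y^2 + y → y
  leading term y: no divisor's leading term divides it; move y to the remainder.
  remainder y ≠ 0; add g_4 = y to the basis.

S(f_2,g_3): lcm = xy^2. S = y.
  leading term y: subtract (1)·g_4 from y → 0
  remainder 0.

S(f_1,g_4): lcm = xy. S = x + y^2 + y + 1.
  leading term x: no divisor's leading term divides it; move x to the remainder.
  leading term y^2: subtract (1)·g_3 from y^2 + y + 1 → 1
  leading term 1: no divisor's leading term divides it; move 1 to the remainder.
  remainder x + 1 ≠ 0; add g_5 = x + 1 to the basis.

S(f_2,g_4): lcm = xy. S = x + 1.
  leading term x: subtract (1)·g_5 from x + 1 → 0
  remainder 0.

S(g_3,g_4): lcm = y^2. S = y.
  leading term y: subtract (1)·g_4 from y → 0
  remainder 0.

S(f_1,g_5): lcm = xy. S = x + y^2 + 1.
  leading term x: subtract (1)·g_5 from x + y^2 + 1 → y^2
  leading term y^2: subtract (1)·g_3 from y^2 → y
  leading term y: subtract (1)·g_4 from y → 0
  remainder 0.

S(f_2,g_5): lcm = xy. S = x + y + 1.
  leading term x: subtract (1)·g_5 from x + y + 1 → y
  leading term y: subtract (1)·g_4 from y → 0
  remainder 0.

S(g_3,g_5): leading monomials are coprime, so the S-polynomial reduces to 0 (Buchberger's first criterion).
S(g_4,g_5): leading monomials are coprime, so the S-polynomial reduces to 0 (Buchberger's first criterion).
Every S-polynomial of the final basis reduces to 0, so we have a Gröbner basis.
Inter-reduce: drop elements whose leading term is divisible by another's, tail-reduce, and make monic.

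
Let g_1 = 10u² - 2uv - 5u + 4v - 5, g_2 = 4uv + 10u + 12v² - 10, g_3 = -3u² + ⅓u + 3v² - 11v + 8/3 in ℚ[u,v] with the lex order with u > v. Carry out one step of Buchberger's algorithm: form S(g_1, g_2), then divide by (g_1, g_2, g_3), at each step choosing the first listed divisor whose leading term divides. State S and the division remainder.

lcm(LM(g_1), LM(g_2)) = u²v.
S = (lcm/LT(g_1))·g_1 − (lcm/LT(g_2))·g_2 = -5/2u² - 16/5uv² - ½uv + 5/2u + ⅖v² - ½v.
Reduce S modulo (g_1, g_2, g_3) in that order:
  leading term u²: subtract (-¼)·g_1 from -5/2u² - 16/5uv² - ½uv + 5/2u + ⅖v² - ½v → -16/5uv² - uv + 5/4u + ⅖v² + ½v - 5/4
  leading term uv²: subtract (-⅘v)·g_2 from -16/5uv² - uv + 5/4u + ⅖v² + ½v - 5/4 → 7uv + 5/4u + 48/5v³ + ⅖v² - 15/2v - 5/4
  leading term uv: subtract (7/4)·g_2 from 7uv + 5/4u + 48/5v³ + ⅖v² - 15/2v - 5/4 → -65/4u + 48/5v³ - 103/5v² - 15/2v + 65/4
  leading term u: no divisor's leading term divides it; move -65/4u to the remainder.
  leading term v³: no divisor's leading term divides it; move 48/5v³ to the remainder.
  leading term v²: no divisor's leading term divides it; move -103/5v² to the remainder.
  leading term v: no divisor's leading term divides it; move -15/2v to the remainder.
  leading term 1: no divisor's leading term divides it; move 65/4 to the remainder.
The remainder -65/4u + 48/5v³ - 103/5v² - 15/2v + 65/4 is nonzero, so it would be added as the next basis element.

S(g_1, g_2) = -5/2u² - 16/5uv² - ½uv + 5/2u + ⅖v² - ½v; remainder on division = -65/4u + 48/5v³ - 103/5v² - 15/2v + 65/4.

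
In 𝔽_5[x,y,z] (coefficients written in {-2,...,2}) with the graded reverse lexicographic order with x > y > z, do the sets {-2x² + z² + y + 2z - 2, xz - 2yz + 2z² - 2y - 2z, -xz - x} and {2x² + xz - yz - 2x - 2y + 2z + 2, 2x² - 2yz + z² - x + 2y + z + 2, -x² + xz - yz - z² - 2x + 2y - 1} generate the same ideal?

For a fixed monomial order, each ideal has a unique reduced Gröbner basis; comparing bases decides equality.
Buchberger on the first generating set:
f_1 = -2x² + z² + y + 2z - 2, LT = x².
f_2 = xz - 2yz + 2z² - 2y - 2z, LT = xz.
f_3 = -xz - x, LT = xz.

S(f_1,f_2): lcm = x²z. S = 2xyz - 2xz² + 2z³ + 2xy + 2xz + 2yz - z² + z.
  reduce S modulo (f_1, f_2, f_3):
  remainder -y²z + 2yz² + z³ + 2xy - y² + yz + z² - y ≠ 0; add g_4 = -y²z + 2yz² + z³ + 2xy - y² + yz + z² - y to the basis.

S(f_1,f_3): lcm = x²z. S = 2z³ - x² + 2yz - z² + z.
  reduce S modulo (f_1, f_2, f_3, g_4):
  remainder 2z³ + 2yz + z² + 2y + 1 ≠ 0; add g_5 = 2z³ + 2yz + z² + 2y + 1 to the basis.

S(f_2,f_3): lcm = xz. S = -2yz + 2z² - x - 2y - 2z.
  reduce S modulo (f_1, f_2, f_3, g_4, g_5):
  remainder -2yz + 2z² - x - 2y - 2z ≠ 0; add g_6 = -2yz + 2z² - x - 2y - 2z to the basis.

S(f_3,g_4): lcm = xy²z. S = 2xyz² + xz³ + 2x²y + xyz + xz² - xy.
  reduce S modulo (f_1, f_2, f_3, g_4, g_5, g_6):
  remainder -2xy + y² - 2z² + 2x - y - z - 2 ≠ 0; add g_7 = -2xy + y² - 2z² + 2x - y - z - 2 to the basis.

S(f_2,g_5): lcm = xz³. S = -2yz³ + 2z⁴ - xyz + 2xz² - 2yz² - 2z³ - xy + 2x.
  reduce S modulo (f_1, f_2, f_3, g_4, g_5, g_6, g_7):
  remainder 2y² + 2x + 2y + z - 2 ≠ 0; add g_8 = 2y² + 2x + 2y + z - 2 to the basis.

S(f_3,g_5): lcm = xz³. S = -xyz - 2xz² - xy + 2x.
  reduce S modulo (f_1, f_2, f_3, g_4, g_5, g_6, g_7, g_8):
  remainder -z² - 2x - y - 2z + 2 ≠ 0; add g_9 = -z² - 2x - y - 2z + 2 to the basis.

The other S-polynomials (S(f_1,g_4), S(f_2,g_4), S(f_1,g_5), S(g_4,g_5), S(f_1,g_6), S(f_2,g_6), S(f_3,g_6), S(g_4,g_6), S(g_5,g_6), S(f_1,g_7), S(f_2,g_7), S(f_3,g_7), S(g_4,g_7), S(g_5,g_7), S(g_6,g_7), S(f_1,g_8), S(f_2,g_8), S(f_3,g_8), S(g_4,g_8), S(g_5,g_8), S(g_6,g_8), S(g_7,g_8), S(f_1,g_9), S(f_2,g_9), S(f_3,g_9), S(g_4,g_9), S(g_5,g_9), S(g_6,g_9), S(g_7,g_9), S(g_8,g_9)) all reduce to 0 modulo the current basis, so we have a Gröbner basis.
Inter-reduce: drop elements whose leading term is divisible by another's, tail-reduce, and make monic.
Reduced Gröbner basis: {x² + x, xy, y² + x + y - 2z - 1, xz + x, yz + 2y - 2z - 2, z² + 2x + y + 2z - 2}.

Buchberger on the second generating set:
h_1 = 2x² + xz - yz - 2x - 2y + 2z + 2, LT = x².
h_2 = 2x² - 2yz + z² - x + 2y + z + 2, LT = x².
h_3 = -x² + xz - yz - z² - 2x + 2y - 1, LT = x².

S(h_1,h_2): lcm = x². S = -2xz - 2yz + 2z² + 2x - 2y - 2z.
  reduce S modulo (h_1, h_2, h_3):
  remainder -2xz - 2yz + 2z² + 2x - 2y - 2z ≠ 0; add k_4 = -2xz - 2yz + 2z² + 2x - 2y - 2z to the basis.

S(h_1,h_3): lcm = x². S = -xz + yz - z² + 2x + y + z.
  reduce S modulo (h_1, h_2, h_3, k_4):
  remainder 2yz - 2z² + x + 2y + 2z ≠ 0; add k_5 = 2yz - 2z² + x + 2y + 2z to the basis.

S(h_1,k_4): lcm = x²z. S = -xyz - xz² + 2yz² + x² - xy - 2xz - yz + z² + z.
  reduce S modulo (h_1, h_2, h_3, k_4, k_5):
  remainder 2z³ - z² + x + y - 1 ≠ 0; add k_6 = 2z³ - z² + x + y - 1 to the basis.

S(k_4,k_5): lcm = xyz. S = y²z + xz² - yz² + 2x² - 2xy + y² - xz + yz.
  reduce S modulo (h_1, h_2, h_3, k_4, k_5, k_6):
  remainder z² + 2x + y + 2z - 2 ≠ 0; add k_7 = z² + 2x + y + 2z - 2 to the basis.

S(k_4,k_6): lcm = xz³. S = yz³ - z⁴ + 2xz² + yz² + z³ + 2x² + 2xy - 2x.
  reduce S modulo (h_1, h_2, h_3, k_4, k_5, k_6, k_7):
  remainder 2xy ≠ 0; add k_8 = 2xy to the basis.

S(k_5,k_6): lcm = yz³. S = -z⁴ - 2xz² - yz² + z³ + 2xy + 2y² - 2y.
  reduce S modulo (h_1, h_2, h_3, k_4, k_5, k_6, k_7, k_8):
  remainder 2y² + 2x + 2y + z - 2 ≠ 0; add k_9 = 2y² + 2x + 2y + z - 2 to the basis.

The other S-polynomials (S(h_2,h_3), S(h_2,k_4), S(h_3,k_4), S(h_1,k_5), S(h_2,k_5), S(h_3,k_5), S(h_1,k_6), S(h_2,k_6), S(h_3,k_6), S(h_1,k_7), S(h_2,k_7), S(h_3,k_7), S(k_4,k_7), S(k_5,k_7), S(k_6,k_7), S(h_1,k_8), S(h_2,k_8), S(h_3,k_8), S(k_4,k_8), S(k_5,k_8), S(k_6,k_8), S(k_7,k_8), S(h_1,k_9), S(h_2,k_9), S(h_3,k_9), S(k_4,k_9), S(k_5,k_9), S(k_6,k_9), S(k_7,k_9), S(k_8,k_9)) all reduce to 0 modulo the current basis, so we have a Gröbner basis.
Inter-reduce: drop elements whose leading term is divisible by another's, tail-reduce, and make monic.
Reduced Gröbner basis: {x² + x, xy, y² + x + y - 2z - 1, xz + x, yz + 2y - 2z - 2, z² + 2x + y + 2z - 2}.

These coincide, so the ideals are equal.
The same test decides containment: I ⊆ J iff every generator of I reduces to 0 modulo a Gröbner basis of J.

Yes, the ideals are equal.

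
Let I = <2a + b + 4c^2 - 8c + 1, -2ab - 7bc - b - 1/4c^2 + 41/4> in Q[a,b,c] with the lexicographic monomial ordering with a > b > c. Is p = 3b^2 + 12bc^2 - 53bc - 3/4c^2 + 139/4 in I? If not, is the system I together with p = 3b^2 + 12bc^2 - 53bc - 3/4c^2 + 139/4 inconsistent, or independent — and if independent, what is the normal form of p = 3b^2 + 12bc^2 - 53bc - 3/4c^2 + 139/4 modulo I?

3b^2 + 12bc^2 - 53bc - 3/4c^2 + 139/4 is independent of I; its normal form modulo I is -8bc + 4.

First compute the reduced Gröbner basis of I by Buchberger's algorithm.
f_1 = 2a + b + 4c^2 - 8c + 1, LT = a.
f_2 = -2ab - 7bc - b - 1/4c^2 + 41/4, LT = ab.

S(f_1,f_2): lcm = ab. S = 1/2b^2 + 2bc^2 - 15/2bc - 1/8c^2 + 41/8.
  leading term b^2: no divisor's leading term divides it; move 1/2b^2 to the remainder.
  leading term bc^2: no divisor's leading term divides it; move 2bc^2 to the remainder.
  leading term bc: no divisor's leading term divides it; move -15/2bc to the remainder.
  leading term c^2: no divisor's leading term divides it; move -1/8c^2 to the remainder.
  leading term 1: no divisor's leading term divides it; move 41/8 to the remainder.
  remainder 1/2b^2 + 2bc^2 - 15/2bc - 1/8c^2 + 41/8 ≠ 0; add h_3 = 1/2b^2 + 2bc^2 - 15/2bc - 1/8c^2 + 41/8 to the basis.

The other S-polynomials (S(f_1,h_3), S(f_2,h_3)) all reduce to 0 modulo the current basis, so we have a Gröbner basis.
Inter-reduce: drop elements whose leading term is divisible by another's, tail-reduce, and make monic.
Reduced Gröbner basis: {a + 1/2b + 2c^2 - 4c + 1/2, b^2 + 4bc^2 - 15bc - 1/4c^2 + 41/4}.
Label its elements g_1 = a + 1/2b + 2c^2 - 4c + 1/2, g_2 = b^2 + 4bc^2 - 15bc - 1/4c^2 + 41/4.

Reduce p = 3b^2 + 12bc^2 - 53bc - 3/4c^2 + 139/4 modulo G:
  leading term b^2: subtract (3)·g_2 from 3b^2 + 12bc^2 - 53bc - 3/4c^2 + 139/4 → -8bc + 4
  leading term bc: no divisor's leading term divides it; move -8bc to the remainder.
  leading term 1: no divisor's leading term divides it; move 4 to the remainder.
  normal form = -8bc + 4.
The normal form is nonzero, so p ∉ I. Since p minus its normal form lies in I, I + (p) = I + (r) where r = -8bc + 4; decide whether this ideal is the whole ring.
Run Buchberger on G together with r (pairs among the g_i already reduce to 0 since G is a Gröbner basis):
g_1 = a + 1/2b + 2c^2 - 4c + 1/2, LT = a.
g_2 = b^2 + 4bc^2 - 15bc - 1/4c^2 + 41/4, LT = b^2.
r = -8bc + 4, LT = bc.

S(g_2,r): lcm = b^2c. S = 4bc^3 - 15bc^2 + 1/2b - 1/4c^3 + 41/4c.
  leading term bc^3: subtract (-1/2c^2)·r from 4bc^3 - 15bc^2 + 1/2b - 1/4c^3 + 41/4c → -15bc^2 + 1/2b - 1/4c^3 + 2c^2 + 41/4c
  leading term bc^2: subtract (15/8c)·r from -15bc^2 + 1/2b - 1/4c^3 + 2c^2 + 41/4c → 1/2b - 1/4c^3 + 2c^2 + 11/4c
  leading term b: no divisor's leading term divides it; move 1/2b to the remainder.
  leading term c^3: no divisor's leading term divides it; move -1/4c^3 to the remainder.
  leading term c^2: no divisor's leading term divides it; move 2c^2 to the remainder.
  leading term c: no divisor's leading term divides it; move 11/4c to the remainder.
  remainder 1/2b - 1/4c^3 + 2c^2 + 11/4c ≠ 0; add m_4 = 1/2b - 1/4c^3 + 2c^2 + 11/4c to the basis.

S(r,m_4): lcm = bc. S = 1/2c^4 - 4c^3 - 11/2c^2 - 1/2.
  leading term c^4: no divisor's leading term divides it; move 1/2c^4 to the remainder.
  leading term c^3: no divisor's leading term divides it; move -4c^3 to the remainder.
  leading term c^2: no divisor's leading term divides it; move -11/2c^2 to the remainder.
  leading term 1: no divisor's leading term divides it; move -1/2 to the remainder.
  remainder 1/2c^4 - 4c^3 - 11/2c^2 - 1/2 ≠ 0; add m_5 = 1/2c^4 - 4c^3 - 11/2c^2 - 1/2 to the basis.

The other S-polynomials (S(g_1,g_2), S(g_1,r), S(g_1,m_4), S(g_2,m_4), S(g_1,m_5), S(g_2,m_5), S(r,m_5), S(m_4,m_5)) all reduce to 0 modulo the current basis, so we have a Gröbner basis.
Inter-reduce: drop elements whose leading term is divisible by another's, tail-reduce, and make monic.
Reduced Gröbner basis: {a + 1/4c^3 - 27/4c + 1/2, b - 1/2c^3 + 4c^2 + 11/2c, c^4 - 8c^3 - 11c^2 - 1}.
The reduced Gröbner basis of I + (p) is {a + 1/4c^3 - 27/4c + 1/2, b - 1/2c^3 + 4c^2 + 11/2c, c^4 - 8c^3 - 11c^2 - 1} ≠ {1}, a proper ideal, so the enlarged system stays consistent: p is independent of I, with normal form -8bc + 4.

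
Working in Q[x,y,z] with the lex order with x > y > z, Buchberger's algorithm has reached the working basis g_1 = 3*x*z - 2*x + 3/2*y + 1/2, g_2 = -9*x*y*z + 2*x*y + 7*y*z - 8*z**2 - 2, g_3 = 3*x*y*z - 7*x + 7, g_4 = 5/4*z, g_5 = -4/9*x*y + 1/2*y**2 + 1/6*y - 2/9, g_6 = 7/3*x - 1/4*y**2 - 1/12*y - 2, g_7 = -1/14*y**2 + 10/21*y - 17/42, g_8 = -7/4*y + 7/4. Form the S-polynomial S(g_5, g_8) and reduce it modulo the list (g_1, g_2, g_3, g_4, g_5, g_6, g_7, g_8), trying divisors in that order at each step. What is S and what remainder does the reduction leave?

lcm(LM(g_5), LM(g_8)) = x*y.
S = (lcm/LT(g_5))·g_5 − (lcm/LT(g_8))·g_8 = x - 9/8*y**2 - 3/8*y + 1/2.
Reduce S modulo (g_1, g_2, g_3, g_4, g_5, g_6, g_7, g_8) in that order:
  leading term x: subtract (3/7)·g_6 from x - 9/8*y**2 - 3/8*y + 1/2 → -57/56*y**2 - 19/56*y + 19/14
  leading term y**2: subtract (57/4)·g_7 from -57/56*y**2 - 19/56*y + 19/14 → -57/8*y + 57/8
  leading term y: subtract (57/14)·g_8 from -57/8*y + 57/8 → 0
The remainder is 0, so this S-polynomial contributes no new basis element.
This is the inner loop of Buchberger's algorithm — each nonzero remainder becomes a new basis element.

S(g_5, g_8) = x - 9/8*y**2 - 3/8*y + 1/2; remainder on division = 0.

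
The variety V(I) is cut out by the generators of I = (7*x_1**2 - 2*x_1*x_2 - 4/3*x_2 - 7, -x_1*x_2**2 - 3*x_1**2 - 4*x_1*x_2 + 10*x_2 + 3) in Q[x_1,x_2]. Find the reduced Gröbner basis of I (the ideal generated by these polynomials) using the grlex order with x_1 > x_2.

G = {x_1*x_2**2 + 34/7*x_1*x_2 - 66/7*x_2, x_2**3 - 99/2*x_1*x_2 + 97/4*x_2**2 + 51/2*x_2, x_1**2 - 2/7*x_1*x_2 - 4/21*x_2 - 1}

f_1 = 7*x_1**2 - 2*x_1*x_2 - 4/3*x_2 - 7, LT = x_1**2.
f_2 = -x_1*x_2**2 - 3*x_1**2 - 4*x_1*x_2 + 10*x_2 + 3, LT = x_1*x_2**2.

S(f_1,f_2): lcm = x_1**2*x_2**2. S = -2/7*x_1*x_2**3 - 3*x_1**3 - 4*x_1**2*x_2 - 4/21*x_2**3 + 10*x_1*x_2 - x_2**2 + 3*x_1.
  leading term x_1*x_2**3: subtract (2/7*x_2)·f_2 from -2/7*x_1*x_2**3 - 3*x_1**3 - 4*x_1**2*x_2 - 4/21*x_2**3 + 10*x_1*x_2 - x_2**2 + 3*x_1 → -3*x_1**3 - 22/7*x_1**2*x_2 + 8/7*x_1*x_2**2 - 4/21*x_2**3 + 10*x_1*x_2 - 27/7*x_2**2 + 3*x_1 - 6/7*x_2
  leading term x_1**3: subtract (-3/7*x_1)·f_1 from -3*x_1**3 - 22/7*x_1**2*x_2 + 8/7*x_1*x_2**2 - 4/21*x_2**3 + 10*x_1*x_2 - 27/7*x_2**2 + 3*x_1 - 6/7*x_2 → -4*x_1**2*x_2 + 8/7*x_1*x_2**2 - 4/21*x_2**3 + 66/7*x_1*x_2 - 27/7*x_2**2 - 6/7*x_2
  leading term x_1**2*x_2: subtract (-4/7*x_2)·f_1 from -4*x_1**2*x_2 + 8/7*x_1*x_2**2 - 4/21*x_2**3 + 66/7*x_1*x_2 - 27/7*x_2**2 - 6/7*x_2 → -4/21*x_2**3 + 66/7*x_1*x_2 - 97/21*x_2**2 - 34/7*x_2
  leading term x_2**3: no divisor's leading term divides it; move -4/21*x_2**3 to the remainder.
  leading term x_1*x_2: no divisor's leading term divides it; move 66/7*x_1*x_2 to the remainder.
  leading term x_2**2: no divisor's leading term divides it; move -97/21*x_2**2 to the remainder.
  leading term x_2: no divisor's leading term divides it; move -34/7*x_2 to the remainder.
  remainder -4/21*x_2**3 + 66/7*x_1*x_2 - 97/21*x_2**2 - 34/7*x_2 ≠ 0; add g_3 = -4/21*x_2**3 + 66/7*x_1*x_2 - 97/21*x_2**2 - 34/7*x_2 to the basis.

The other S-polynomials (S(f_1,g_3), S(f_2,g_3)) all reduce to 0 modulo the current basis, so we have a Gröbner basis.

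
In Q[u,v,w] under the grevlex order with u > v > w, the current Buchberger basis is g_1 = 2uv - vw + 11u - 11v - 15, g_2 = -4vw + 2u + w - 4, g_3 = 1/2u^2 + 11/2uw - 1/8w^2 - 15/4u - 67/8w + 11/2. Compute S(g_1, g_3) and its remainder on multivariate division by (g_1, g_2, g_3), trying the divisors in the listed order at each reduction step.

S(g_1, g_3) = -23/2uvw + 1/4vw^2 + 11/2u^2 + 2uv + 67/4vw - 15/2u - 11v; remainder on division = 0.

lcm(LM(g_1), LM(g_3)) = u^2v.
S = (lcm/LT(g_1))·g_1 − (lcm/LT(g_3))·g_3 = -23/2uvw + 1/4vw^2 + 11/2u^2 + 2uv + 67/4vw - 15/2u - 11v.
Reduce S modulo (g_1, g_2, g_3) in that order:
  leading term uvw: subtract (-23/4w)·g_1 from -23/2uvw + 1/4vw^2 + 11/2u^2 + 2uv + 67/4vw - 15/2u - 11v → -11/2vw^2 + 11/2u^2 + 2uv + 253/4uw - 93/2vw - 15/2u - 11v - 345/4w
  leading term vw^2: subtract (11/8w)·g_2 from -11/2vw^2 + 11/2u^2 + 2uv + 253/4uw - 93/2vw - 15/2u - 11v - 345/4w → 11/2u^2 + 2uv + 121/2uw - 93/2vw - 11/8w^2 - 15/2u - 11v - 323/4w
  leading term u^2: subtract (11)·g_3 from 11/2u^2 + 2uv + 121/2uw - 93/2vw - 11/8w^2 - 15/2u - 11v - 323/4w → 2uv - 93/2vw + 135/4u - 11v + 91/8w - 121/2
  leading term uv: subtract (1)·g_1 from 2uv - 93/2vw + 135/4u - 11v + 91/8w - 121/2 → -91/2vw + 91/4u + 91/8w - 91/2
  leading term vw: subtract (91/8)·g_2 from -91/2vw + 91/4u + 91/8w - 91/2 → 0
The remainder is 0, so this S-polynomial contributes no new basis element.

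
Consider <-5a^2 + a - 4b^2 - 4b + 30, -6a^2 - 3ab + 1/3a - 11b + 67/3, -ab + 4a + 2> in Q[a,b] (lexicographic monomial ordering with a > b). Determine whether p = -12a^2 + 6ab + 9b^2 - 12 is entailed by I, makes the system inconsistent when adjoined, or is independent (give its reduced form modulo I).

First compute the reduced Gröbner basis of I by Buchberger's algorithm.
f_1 = -5a^2 + a - 4b^2 - 4b + 30, LT = a^2.
f_2 = -6a^2 - 3ab + 1/3a - 11b + 67/3, LT = a^2.
f_3 = -ab + 4a + 2, LT = ab.

S(f_1,f_2): lcm = a^2. S = -1/2ab - 13/90a + 4/5b^2 - 31/30b - 41/18.
  leading term ab: subtract (1/2)·f_3 from -1/2ab - 13/90a + 4/5b^2 - 31/30b - 41/18 → -193/90a + 4/5b^2 - 31/30b - 59/18
  leading term a: no divisor's leading term divides it; move -193/90a to the remainder.
  leading term b^2: no divisor's leading term divides it; move 4/5b^2 to the remainder.
  leading term b: no divisor's leading term divides it; move -31/30b to the remainder.
  leading term 1: no divisor's leading term divides it; move -59/18 to the remainder.
  remainder -193/90a + 4/5b^2 - 31/30b - 59/18 ≠ 0; add h_4 = -193/90a + 4/5b^2 - 31/30b - 59/18 to the basis.

S(f_1,f_3): lcm = a^2b. S = 4a^2 - 1/5ab + 2a + 4/5b^3 + 4/5b^2 - 6b.
  leading term a^2: subtract (-4/5)·f_1 from 4a^2 - 1/5ab + 2a + 4/5b^3 + 4/5b^2 - 6b → -1/5ab + 14/5a + 4/5b^3 - 12/5b^2 - 46/5b + 24
  leading term ab: subtract (1/5)·f_3 from -1/5ab + 14/5a + 4/5b^3 - 12/5b^2 - 46/5b + 24 → 2a + 4/5b^3 - 12/5b^2 - 46/5b + 118/5
  leading term a: subtract (-180/193)·h_4 from 2a + 4/5b^3 - 12/5b^2 - 46/5b + 118/5 → 4/5b^3 - 1596/965b^2 - 9808/965b + 19824/965
  leading term b^3: no divisor's leading term divides it; move 4/5b^3 to the remainder.
  leading term b^2: no divisor's leading term divides it; move -1596/965b^2 to the remainder.
  leading term b: no divisor's leading term divides it; move -9808/965b to the remainder.
  leading term 1: no divisor's leading term divides it; move 19824/965 to the remainder.
  remainder 4/5b^3 - 1596/965b^2 - 9808/965b + 19824/965 ≠ 0; add h_5 = 4/5b^3 - 1596/965b^2 - 9808/965b + 19824/965 to the basis.

S(f_2,f_3): lcm = a^2b. S = 4a^2 + 1/2ab^2 - 1/18ab + 2a + 11/6b^2 - 67/18b.
  leading term a^2: subtract (-4/5)·f_1 from 4a^2 + 1/2ab^2 - 1/18ab + 2a + 11/6b^2 - 67/18b → 1/2ab^2 - 1/18ab + 14/5a - 41/30b^2 - 623/90b + 24
  leading term ab^2: subtract (-1/2b)·f_3 from 1/2ab^2 - 1/18ab + 14/5a - 41/30b^2 - 623/90b + 24 → 35/18ab + 14/5a - 41/30b^2 - 533/90b + 24
  leading term ab: subtract (-35/18)·f_3 from 35/18ab + 14/5a - 41/30b^2 - 533/90b + 24 → 476/45a - 41/30b^2 - 533/90b + 251/9
  leading term a: subtract (-952/193)·h_4 from 476/45a - 41/30b^2 - 533/90b + 251/9 → 2987/1158b^2 - 38281/3474b + 20359/1737
  leading term b^2: no divisor's leading term divides it; move 2987/1158b^2 to the remainder.
  leading term b: no divisor's leading term divides it; move -38281/3474b to the remainder.
  leading term 1: no divisor's leading term divides it; move 20359/1737 to the remainder.
  remainder 2987/1158b^2 - 38281/3474b + 20359/1737 ≠ 0; add h_6 = 2987/1158b^2 - 38281/3474b + 20359/1737 to the basis.

S(f_1,h_4): lcm = a^2. S = 72/193ab^2 - 93/193ab - 1668/965a + 4/5b^2 + 4/5b - 6.
  leading term ab^2: subtract (-72/193b)·f_3 from 72/193ab^2 - 93/193ab - 1668/965a + 4/5b^2 + 4/5b - 6 → 195/193ab - 1668/965a + 4/5b^2 + 1492/965b - 6
  leading term ab: subtract (-195/193)·f_3 from 195/193ab - 1668/965a + 4/5b^2 + 1492/965b - 6 → 2232/965a + 4/5b^2 + 1492/965b - 768/193
  leading term a: subtract (-40176/37249)·h_4 from 2232/965a + 4/5b^2 + 1492/965b - 768/193 → 61940/37249b^2 + 16076/37249b - 279912/37249
  leading term b^2: subtract (371640/576491)·h_6 from 61940/37249b^2 + 16076/37249b - 279912/37249 → 13032032/1729473b - 26064064/1729473
  leading term b: no divisor's leading term divides it; move 13032032/1729473b to the remainder.
  leading term 1: no divisor's leading term divides it; move -26064064/1729473 to the remainder.
  remainder 13032032/1729473b - 26064064/1729473 ≠ 0; add h_7 = 13032032/1729473b - 26064064/1729473 to the basis.

The other S-polynomials (S(f_2,h_4), S(f_3,h_4), S(f_1,h_5), S(f_2,h_5), S(f_3,h_5), S(h_4,h_5), S(f_1,h_6), S(f_2,h_6), S(f_3,h_6), S(h_4,h_6), S(h_5,h_6), S(f_1,h_7), S(f_2,h_7), S(f_3,h_7), S(h_4,h_7), S(h_5,h_7), S(h_6,h_7)) all reduce to 0 modulo the current basis, so we have a Gröbner basis.
Inter-reduce: drop elements whose leading term is divisible by another's, tail-reduce, and make monic.
Reduced Gröbner basis: {a + 1, b - 2}.
Label its elements g_1 = a + 1, g_2 = b - 2.

Reduce p = -12a^2 + 6ab + 9b^2 - 12 modulo G:
  leading term a^2: subtract (-12a)·g_1 from -12a^2 + 6ab + 9b^2 - 12 → 6ab + 12a + 9b^2 - 12
  leading term ab: subtract (6b)·g_1 from 6ab + 12a + 9b^2 - 12 → 12a + 9b^2 - 6b - 12
  leading term a: subtract (12)·g_1 from 12a + 9b^2 - 6b - 12 → 9b^2 - 6b - 24
  leading term b^2: subtract (9b)·g_2 from 9b^2 - 6b - 24 → 12b - 24
  leading term b: subtract (12)·g_2 from 12b - 24 → 0
  normal form = 0.
Since the normal form is 0, p ∈ I.

-12a^2 + 6ab + 9b^2 - 12 lies in I (it reduces to 0).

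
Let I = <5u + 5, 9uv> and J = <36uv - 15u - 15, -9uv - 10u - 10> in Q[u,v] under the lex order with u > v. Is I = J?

Two ideals are equal iff their reduced Gröbner bases coincide (the reduced basis is unique for a fixed ordering).
Buchberger on the first generating set:
f_1 = 5u + 5, LT = u.
f_2 = 9uv, LT = uv.

S(f_1,f_2): lcm = uv. S = v.
  leading term v: no divisor's leading term divides it; move v to the remainder.
  remainder v ≠ 0; add g_3 = v to the basis.

The other S-polynomials (S(f_1,g_3), S(f_2,g_3)) all reduce to 0 modulo the current basis, so we have a Gröbner basis.
Inter-reduce: drop elements whose leading term is divisible by another's, tail-reduce, and make monic.
Reduced Gröbner basis: {u + 1, v}.

Buchberger on the second generating set:
h_1 = 36uv - 15u - 15, LT = uv.
h_2 = -9uv - 10u - 10, LT = uv.

S(h_1,h_2): lcm = uv. S = -55/36u - 55/36.
  leading term u: no divisor's leading term divides it; move -55/36u to the remainder.
  leading term 1: no divisor's leading term divides it; move -55/36 to the remainder.
  remainder -55/36u - 55/36 ≠ 0; add k_3 = -55/36u - 55/36 to the basis.

S(h_1,k_3): lcm = uv. S = -5/12u - v - 5/12.
  leading term u: subtract (3/11)·k_3 from -5/12u - v - 5/12 → -v
  leading term v: no divisor's leading term divides it; move -v to the remainder.
  remainder -v ≠ 0; add k_4 = -v to the basis.

The other S-polynomials (S(h_2,k_3), S(h_1,k_4), S(h_2,k_4), S(k_3,k_4)) all reduce to 0 modulo the current basis, so we have a Gröbner basis.
Inter-reduce: drop elements whose leading term is divisible by another's, tail-reduce, and make monic.
Reduced Gröbner basis: {u + 1, v}.

These coincide, so the ideals are equal.

Yes, the ideals are equal.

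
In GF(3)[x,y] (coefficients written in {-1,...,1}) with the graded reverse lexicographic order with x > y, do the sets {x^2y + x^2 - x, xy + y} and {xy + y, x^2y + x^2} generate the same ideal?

No, the ideals differ.

Since reduced Gröbner bases are canonical representatives of ideals under a given ordering, it suffices to compute and compare them.
Buchberger on the first generating set:
f_1 = x^2y + x^2 - x, LT = x^2y.
f_2 = xy + y, LT = xy.

S(f_1,f_2): lcm = x^2y. S = x^2 - xy - x.
  reduce S modulo (f_1, f_2):
  remainder x^2 - x + y ≠ 0; add g_3 = x^2 - x + y to the basis.

S(f_1,g_3): lcm = x^2y. S = x^2 + xy - y^2 - x.
  reduce S modulo (f_1, f_2, g_3):
  remainder -y^2 + y ≠ 0; add g_4 = -y^2 + y to the basis.

The other S-polynomials (S(f_2,g_3), S(f_1,g_4), S(f_2,g_4), S(g_3,g_4)) all reduce to 0 modulo the current basis, so we have a Gröbner basis.
Inter-reduce: drop elements whose leading term is divisible by another's, tail-reduce, and make monic.
Reduced Gröbner basis: {x^2 - x + y, xy + y, y^2 - y}.

Buchberger on the second generating set:
h_1 = xy + y, LT = xy.
h_2 = x^2y + x^2, LT = x^2y.

S(h_1,h_2): lcm = x^2y. S = -x^2 + xy.
  reduce S modulo (h_1, h_2):
  remainder -x^2 - y ≠ 0; add k_3 = -x^2 - y to the basis.

S(h_1,k_3): lcm = x^2y. S = xy - y^2.
  reduce S modulo (h_1, h_2, k_3):
  remainder -y^2 - y ≠ 0; add k_4 = -y^2 - y to the basis.

The other S-polynomials (S(h_2,k_3), S(h_1,k_4), S(h_2,k_4), S(k_3,k_4)) all reduce to 0 modulo the current basis, so we have a Gröbner basis.
Inter-reduce: drop elements whose leading term is divisible by another's, tail-reduce, and make monic.
Reduced Gröbner basis: {x^2 + y, xy + y, y^2 + y}.

Since the reduced bases disagree, the two ideals are not the same.
The choice of monomial ordering does not affect the verdict — as long as both bases are computed under the same ordering, their equality decides ideal equality.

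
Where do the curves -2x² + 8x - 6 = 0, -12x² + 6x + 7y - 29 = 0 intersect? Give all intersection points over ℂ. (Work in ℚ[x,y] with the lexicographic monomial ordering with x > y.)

{(1, 5), (3, 17)}

Compute a lex Gröbner basis by Buchberger's algorithm.
f_1 = -2x² + 8x - 6, LT = x².
f_2 = -12x² + 6x + 7y - 29, LT = x².

S(f_1,f_2): lcm = x². S = -7/2x + 7/12y + 7/12.
  leading term x: no divisor's leading term divides it; move -7/2x to the remainder.
  leading term y: no divisor's leading term divides it; move 7/12y to the remainder.
  leading term 1: no divisor's leading term divides it; move 7/12 to the remainder.
  remainder -7/2x + 7/12y + 7/12 ≠ 0; add h_3 = -7/2x + 7/12y + 7/12 to the basis.

S(f_1,h_3): lcm = x². S = ⅙xy - 23/6x + 3.
  leading term xy: subtract (-1/21y)·h_3 from ⅙xy - 23/6x + 3 → -23/6x + 1/36y² + 1/36y + 3
  leading term x: subtract (23/21)·h_3 from -23/6x + 1/36y² + 1/36y + 3 → 1/36y² - 11/18y + 85/36
  leading term y²: no divisor's leading term divides it; move 1/36y² to the remainder.
  leading term y: no divisor's leading term divides it; move -11/18y to the remainder.
  leading term 1: no divisor's leading term divides it; move 85/36 to the remainder.
  remainder 1/36y² - 11/18y + 85/36 ≠ 0; add h_4 = 1/36y² - 11/18y + 85/36 to the basis.

The other S-polynomials (S(f_2,h_3), S(f_1,h_4), S(f_2,h_4), S(h_3,h_4)) all reduce to 0 modulo the current basis, so we have a Gröbner basis.
Inter-reduce: drop elements whose leading term is divisible by another's, tail-reduce, and make monic.
Reduced Gröbner basis: {x - ⅙y - ⅙, y² - 22y + 85}.

Elimination: the polynomial y² - 22y + 85 lies in the elimination ideal for y, so y ∈ {5, 17}. For each such y, the remaining basis elements (now univariate) give the rest of the solution.
  y = 5: the earlier basis element becomes x - 1 = 0, giving x = 1 — point (1, 5).
  y = 17: the earlier basis element becomes x - 3 = 0, giving x = 3 — point (3, 17).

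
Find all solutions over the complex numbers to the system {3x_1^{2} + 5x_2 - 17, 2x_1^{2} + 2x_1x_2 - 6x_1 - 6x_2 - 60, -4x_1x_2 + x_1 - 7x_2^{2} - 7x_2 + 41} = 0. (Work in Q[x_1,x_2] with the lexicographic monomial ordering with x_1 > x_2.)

{(-3, -2)}

Compute a lex Gröbner basis by Buchberger's algorithm.
f_1 = 3x_1^{2} + 5x_2 - 17, LT = x_1^{2}.
f_2 = 2x_1^{2} + 2x_1x_2 - 6x_1 - 6x_2 - 60, LT = x_1^{2}.
f_3 = -4x_1x_2 + x_1 - 7x_2^{2} - 7x_2 + 41, LT = x_1x_2.

S(f_1,f_2): lcm = x_1^{2}. S = -x_1x_2 + 3x_1 + \tfrac{14}{3}x_2 + \tfrac{73}{3}.
  reduce S modulo (f_1, f_2, f_3):
  remainder \tfrac{11}{4}x_1 + \tfrac{7}{4}x_2^{2} + \tfrac{77}{12}x_2 + \tfrac{169}{12} ≠ 0; add h_4 = \tfrac{11}{4}x_1 + \tfrac{7}{4}x_2^{2} + \tfrac{77}{12}x_2 + \tfrac{169}{12} to the basis.

S(f_1,f_3): lcm = x_1^{2}x_2. S = \tfrac{1}{4}x_1^{2} - \tfrac{7}{4}x_1x_2^{2} - \tfrac{7}{4}x_1x_2 + \tfrac{41}{4}x_1 + \tfrac{5}{3}x_2^{2} - \tfrac{17}{3}x_2.
  reduce S modulo (f_1, f_2, f_3, h_4):
  remainder \tfrac{49}{16}x_2^{3} + \tfrac{629}{264}x_2^{2} - \tfrac{257}{6}x_2 - \tfrac{2333}{33} ≠ 0; add h_5 = \tfrac{49}{16}x_2^{3} + \tfrac{629}{264}x_2^{2} - \tfrac{257}{6}x_2 - \tfrac{2333}{33} to the basis.

S(f_2,f_3): lcm = x_1^{2}x_2. S = \tfrac{1}{4}x_1^{2} - \tfrac{3}{4}x_1x_2^{2} - \tfrac{19}{4}x_1x_2 + \tfrac{41}{4}x_1 - 3x_2^{2} - 30x_2.
  reduce S modulo (f_1, f_2, f_3, h_4, h_5):
  remainder \tfrac{15}{77}x_2^{2} - \tfrac{225}{7}x_2 - \tfrac{5010}{77} ≠ 0; add h_6 = \tfrac{15}{77}x_2^{2} - \tfrac{225}{7}x_2 - \tfrac{5010}{77} to the basis.

S(f_1,h_4): lcm = x_1^{2}. S = -\tfrac{7}{11}x_1x_2^{2} - \tfrac{7}{3}x_1x_2 - \tfrac{169}{33}x_1 + \tfrac{5}{3}x_2 - \tfrac{17}{3}.
  reduce S modulo (f_1, f_2, f_3, h_4, h_5, h_6):
  remainder \tfrac{45940}{33}x_2 + \tfrac{91880}{33} ≠ 0; add h_7 = \tfrac{45940}{33}x_2 + \tfrac{91880}{33} to the basis.

The other S-polynomials (S(f_2,h_4), S(f_3,h_4), S(f_1,h_5), S(f_2,h_5), S(f_3,h_5), S(h_4,h_5), S(f_1,h_6), S(f_2,h_6), S(f_3,h_6), S(h_4,h_6), S(h_5,h_6), S(f_1,h_7), S(f_2,h_7), S(f_3,h_7), S(h_4,h_7), S(h_5,h_7), S(h_6,h_7)) all reduce to 0 modulo the current basis, so we have a Gröbner basis.
Inter-reduce: drop elements whose leading term is divisible by another's, tail-reduce, and make monic.
Reduced Gröbner basis: {x_1 + 3, x_2 + 2}.

Since the basis is lex-ordered, x_2 + 2 is univariate in x_2. Its roots are {-2}. Back-substituting each root into the other basis elements fixes the other coordinates.
  x_2 = -2: the earlier basis element becomes x_1 + 3 = 0, giving x_1 = -3 — point (-3, -2).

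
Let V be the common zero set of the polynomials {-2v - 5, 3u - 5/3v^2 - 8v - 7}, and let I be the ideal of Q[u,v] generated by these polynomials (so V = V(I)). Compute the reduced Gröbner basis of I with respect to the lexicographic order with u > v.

G = {u + 31/36, v + 5/2}

f_1 = -2v - 5, LT = v.
f_2 = 3u - 5/3v^2 - 8v - 7, LT = u.

The S-polynomials (S(f_1,f_2)) all reduce to 0 modulo the current basis, so we have a Gröbner basis.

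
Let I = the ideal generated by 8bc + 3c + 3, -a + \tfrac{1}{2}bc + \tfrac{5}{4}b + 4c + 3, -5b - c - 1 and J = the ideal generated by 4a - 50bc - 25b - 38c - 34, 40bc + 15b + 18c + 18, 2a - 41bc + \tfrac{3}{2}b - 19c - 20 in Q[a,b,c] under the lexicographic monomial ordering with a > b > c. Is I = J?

No, the ideals differ.

Equality of ideals is decidable: compute both reduced Gröbner bases (unique for the ordering) and check whether they agree.
Buchberger on the first generating set:
f_1 = 8bc + 3c + 3, LT = bc.
f_2 = -a + \tfrac{1}{2}bc + \tfrac{5}{4}b + 4c + 3, LT = a.
f_3 = -5b - c - 1, LT = b.

S(f_1,f_3): lcm = bc. S = -\tfrac{1}{5}c^{2} + \tfrac{7}{40}c + \tfrac{3}{8}.
  leading term c^{2}: no divisor's leading term divides it; move -\tfrac{1}{5}c^{2} to the remainder.
  leading term c: no divisor's leading term divides it; move \tfrac{7}{40}c to the remainder.
  leading term 1: no divisor's leading term divides it; move \tfrac{3}{8} to the remainder.
  remainder -\tfrac{1}{5}c^{2} + \tfrac{7}{40}c + \tfrac{3}{8} ≠ 0; add g_4 = -\tfrac{1}{5}c^{2} + \tfrac{7}{40}c + \tfrac{3}{8} to the basis.

The other S-polynomials (S(f_1,f_2), S(f_2,f_3), S(f_1,g_4), S(f_2,g_4), S(f_3,g_4)) all reduce to 0 modulo the current basis, so we have a Gröbner basis.
Inter-reduce: drop elements whose leading term is divisible by another's, tail-reduce, and make monic.
Reduced Gröbner basis: {a - \tfrac{57}{16}c - \tfrac{41}{16}, b + \tfrac{1}{5}c + \tfrac{1}{5}, c^{2} - \tfrac{7}{8}c - \tfrac{15}{8}}.

Buchberger on the second generating set:
h_1 = 4a - 50bc - 25b - 38c - 34, LT = a.
h_2 = 40bc + 15b + 18c + 18, LT = bc.
h_3 = 2a - 41bc + \tfrac{3}{2}b - 19c - 20, LT = a.

S(h_1,h_3): lcm = a. S = 8bc - 7b + \tfrac{3}{2}.
  leading term bc: subtract (\tfrac{1}{5})·h_2 from 8bc - 7b + \tfrac{3}{2} → -10b - \tfrac{18}{5}c - \tfrac{21}{10}
  leading term b: no divisor's leading term divides it; move -10b to the remainder.
  leading term c: no divisor's leading term divides it; move -\tfrac{18}{5}c to the remainder.
  leading term 1: no divisor's leading term divides it; move -\tfrac{21}{10} to the remainder.
  remainder -10b - \tfrac{18}{5}c - \tfrac{21}{10} ≠ 0; add k_4 = -10b - \tfrac{18}{5}c - \tfrac{21}{10} to the basis.

S(h_2,k_4): lcm = bc. S = \tfrac{3}{8}b - \tfrac{9}{25}c^{2} + \tfrac{6}{25}c + \tfrac{9}{20}.
  leading term b: subtract (-\tfrac{3}{80})·k_4 from \tfrac{3}{8}b - \tfrac{9}{25}c^{2} + \tfrac{6}{25}c + \tfrac{9}{20} → -\tfrac{9}{25}c^{2} + \tfrac{21}{200}c + \tfrac{297}{800}
  leading term c^{2}: no divisor's leading term divides it; move -\tfrac{9}{25}c^{2} to the remainder.
  leading term c: no divisor's leading term divides it; move \tfrac{21}{200}c to the remainder.
  leading term 1: no divisor's leading term divides it; move \tfrac{297}{800} to the remainder.
  remainder -\tfrac{9}{25}c^{2} + \tfrac{21}{200}c + \tfrac{297}{800} ≠ 0; add k_5 = -\tfrac{9}{25}c^{2} + \tfrac{21}{200}c + \tfrac{297}{800} to the basis.

The other S-polynomials (S(h_1,h_2), S(h_2,h_3), S(h_1,k_4), S(h_3,k_4), S(h_1,k_5), S(h_2,k_5), S(h_3,k_5), S(k_4,k_5)) all reduce to 0 modulo the current basis, so we have a Gröbner basis.
Inter-reduce: drop elements whose leading term is divisible by another's, tail-reduce, and make monic.
Reduced Gröbner basis: {a - \tfrac{53}{16}c - \tfrac{163}{64}, b + \tfrac{9}{25}c + \tfrac{21}{100}, c^{2} - \tfrac{7}{24}c - \tfrac{33}{32}}.

Since the reduced bases disagree, the two ideals are not the same.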